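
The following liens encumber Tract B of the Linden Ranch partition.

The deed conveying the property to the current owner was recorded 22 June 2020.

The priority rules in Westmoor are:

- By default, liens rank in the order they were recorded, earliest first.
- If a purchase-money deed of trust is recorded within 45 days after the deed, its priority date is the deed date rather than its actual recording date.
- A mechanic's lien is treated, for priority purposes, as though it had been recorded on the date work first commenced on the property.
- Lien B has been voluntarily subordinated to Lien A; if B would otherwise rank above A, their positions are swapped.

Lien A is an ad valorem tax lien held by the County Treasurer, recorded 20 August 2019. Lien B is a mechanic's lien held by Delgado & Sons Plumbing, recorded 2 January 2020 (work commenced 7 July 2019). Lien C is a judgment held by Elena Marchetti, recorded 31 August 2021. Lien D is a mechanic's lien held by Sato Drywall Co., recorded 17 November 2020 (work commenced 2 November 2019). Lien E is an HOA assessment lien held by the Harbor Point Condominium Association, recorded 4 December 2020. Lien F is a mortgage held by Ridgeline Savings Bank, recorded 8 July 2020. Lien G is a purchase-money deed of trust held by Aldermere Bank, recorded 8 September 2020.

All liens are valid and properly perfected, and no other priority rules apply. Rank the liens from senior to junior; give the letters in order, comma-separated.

A, B, D, F, G, E, C

Effective dates: B relates back to 7 July 2019 (work commenced); D relates back to 2 November 2019 (work commenced); G missed the 45-day window (78 days after the deed), so its recording date stands.
By effective date, earliest first: B (7 July 2019), A (20 August 2019), D (2 November 2019), F (8 July 2020), G (8 September 2020), E (4 December 2020), C (31 August 2021).
The subordination applies — B was senior to A — so B and A swap.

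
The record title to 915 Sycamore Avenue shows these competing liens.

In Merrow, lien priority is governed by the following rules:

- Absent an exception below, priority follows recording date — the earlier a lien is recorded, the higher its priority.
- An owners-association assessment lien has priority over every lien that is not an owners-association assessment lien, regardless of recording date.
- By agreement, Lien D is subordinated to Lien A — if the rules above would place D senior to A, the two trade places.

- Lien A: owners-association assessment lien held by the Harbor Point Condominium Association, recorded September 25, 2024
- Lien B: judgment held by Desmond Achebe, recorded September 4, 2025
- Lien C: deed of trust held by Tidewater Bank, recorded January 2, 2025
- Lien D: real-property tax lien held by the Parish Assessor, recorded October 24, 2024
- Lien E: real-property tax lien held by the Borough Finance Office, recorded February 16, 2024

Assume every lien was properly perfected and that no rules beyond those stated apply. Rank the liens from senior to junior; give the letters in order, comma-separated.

A, E, D, C, B

As an owners-association assessment lien, A is senior to every other lien.
Among the remaining liens, by effective date: E (February 16, 2024), D (October 24, 2024), C (January 2, 2025), B (September 4, 2025).
D is already junior to A, so the subordination agreement changes nothing.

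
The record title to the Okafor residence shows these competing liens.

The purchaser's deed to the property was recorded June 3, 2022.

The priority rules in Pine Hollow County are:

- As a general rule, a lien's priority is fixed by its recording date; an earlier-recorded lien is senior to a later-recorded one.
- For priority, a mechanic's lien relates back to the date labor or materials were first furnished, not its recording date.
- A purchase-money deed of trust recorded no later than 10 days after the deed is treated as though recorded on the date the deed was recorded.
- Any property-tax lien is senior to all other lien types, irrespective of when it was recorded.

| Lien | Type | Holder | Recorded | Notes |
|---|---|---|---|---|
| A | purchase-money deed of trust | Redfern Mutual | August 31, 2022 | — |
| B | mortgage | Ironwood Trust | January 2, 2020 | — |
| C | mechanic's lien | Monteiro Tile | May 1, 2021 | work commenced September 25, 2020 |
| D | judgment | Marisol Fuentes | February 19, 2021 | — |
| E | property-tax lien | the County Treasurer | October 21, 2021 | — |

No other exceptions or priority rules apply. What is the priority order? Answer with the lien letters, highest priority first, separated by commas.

E, B, C, D, A

First, effective dates: A was recorded 89 days after the deed — beyond 10 days — so no relation-back applies; C is treated as recorded September 25, 2020, the work-commencement date.
E is a property-tax lien, so it outranks all other liens regardless of date.
The other liens, earliest effective date first: B (January 2, 2020), C (September 25, 2020), D (February 19, 2021), A (August 31, 2022).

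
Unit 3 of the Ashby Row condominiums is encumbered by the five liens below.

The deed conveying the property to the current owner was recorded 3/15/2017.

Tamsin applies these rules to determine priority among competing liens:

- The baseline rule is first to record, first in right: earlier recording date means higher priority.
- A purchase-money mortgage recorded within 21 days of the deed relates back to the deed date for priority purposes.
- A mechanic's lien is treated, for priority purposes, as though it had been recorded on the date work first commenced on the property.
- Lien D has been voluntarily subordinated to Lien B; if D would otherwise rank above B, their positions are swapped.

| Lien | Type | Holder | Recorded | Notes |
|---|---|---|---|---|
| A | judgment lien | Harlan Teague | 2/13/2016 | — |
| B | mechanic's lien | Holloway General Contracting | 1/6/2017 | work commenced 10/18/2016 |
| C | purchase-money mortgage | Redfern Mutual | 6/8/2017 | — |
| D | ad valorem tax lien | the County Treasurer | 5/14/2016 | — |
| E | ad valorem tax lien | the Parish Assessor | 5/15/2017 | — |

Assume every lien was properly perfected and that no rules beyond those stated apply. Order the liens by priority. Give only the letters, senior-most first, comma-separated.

Effective dates: B is treated as recorded 10/18/2016, the work-commencement date; C missed the 21-day window (85 days after the deed), so its recording date stands.
By effective date: A (2/13/2016), D (5/14/2016), B (10/18/2016), E (5/15/2017), C (6/8/2017).
Because D would otherwise rank above B, the subordination swaps them.

A, B, D, E, C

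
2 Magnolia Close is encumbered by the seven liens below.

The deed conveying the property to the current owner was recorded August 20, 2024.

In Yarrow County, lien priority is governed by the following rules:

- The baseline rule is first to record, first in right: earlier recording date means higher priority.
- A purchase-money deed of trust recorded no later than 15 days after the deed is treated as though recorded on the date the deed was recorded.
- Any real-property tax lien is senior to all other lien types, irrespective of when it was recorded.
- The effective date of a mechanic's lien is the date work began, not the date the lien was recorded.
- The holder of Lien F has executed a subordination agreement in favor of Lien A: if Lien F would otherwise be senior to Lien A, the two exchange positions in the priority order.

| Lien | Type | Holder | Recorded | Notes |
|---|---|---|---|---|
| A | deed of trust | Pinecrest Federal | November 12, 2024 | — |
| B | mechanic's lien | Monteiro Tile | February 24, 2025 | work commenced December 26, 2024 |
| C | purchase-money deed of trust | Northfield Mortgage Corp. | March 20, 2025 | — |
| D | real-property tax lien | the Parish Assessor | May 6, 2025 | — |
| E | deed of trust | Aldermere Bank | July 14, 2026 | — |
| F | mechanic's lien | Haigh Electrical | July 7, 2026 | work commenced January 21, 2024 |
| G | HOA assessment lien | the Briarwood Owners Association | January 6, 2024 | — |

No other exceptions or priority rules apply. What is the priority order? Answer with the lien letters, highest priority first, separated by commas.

Effective dates: B relates back to December 26, 2024 (work commenced); C was recorded 212 days after the deed — beyond 15 days — so no relation-back applies; F relates back to January 21, 2024 (work commenced).
D, as a real-property tax lien, has superpriority and ranks first.
The other liens, earliest effective date first: G (January 6, 2024), F (January 21, 2024), A (November 12, 2024), B (December 26, 2024), C (March 20, 2025), E (July 14, 2026).
F would otherwise be senior to A, so under the subordination agreement F and A exchange positions.

D, G, A, F, B, C, E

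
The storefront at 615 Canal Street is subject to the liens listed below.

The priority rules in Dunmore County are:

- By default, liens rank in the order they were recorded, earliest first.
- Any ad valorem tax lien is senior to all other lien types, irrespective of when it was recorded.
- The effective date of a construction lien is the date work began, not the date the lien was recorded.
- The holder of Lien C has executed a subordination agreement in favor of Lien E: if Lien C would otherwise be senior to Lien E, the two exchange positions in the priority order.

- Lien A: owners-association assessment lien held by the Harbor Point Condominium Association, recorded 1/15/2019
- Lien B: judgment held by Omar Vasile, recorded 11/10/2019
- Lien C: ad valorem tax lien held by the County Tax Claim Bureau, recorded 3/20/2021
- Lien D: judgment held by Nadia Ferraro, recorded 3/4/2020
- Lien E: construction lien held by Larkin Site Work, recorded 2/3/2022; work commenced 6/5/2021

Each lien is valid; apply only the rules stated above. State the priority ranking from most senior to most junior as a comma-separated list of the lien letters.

Effective dates after the stated exceptions: E is treated as recorded 6/5/2021, the work-commencement date.
C, as an ad valorem tax lien, has superpriority and ranks first.
Remaining liens by effective date: A (1/15/2019), B (11/10/2019), D (3/4/2020), E (6/5/2021).
C would otherwise be senior to E, so under the subordination agreement C and E exchange positions.

E, A, B, D, C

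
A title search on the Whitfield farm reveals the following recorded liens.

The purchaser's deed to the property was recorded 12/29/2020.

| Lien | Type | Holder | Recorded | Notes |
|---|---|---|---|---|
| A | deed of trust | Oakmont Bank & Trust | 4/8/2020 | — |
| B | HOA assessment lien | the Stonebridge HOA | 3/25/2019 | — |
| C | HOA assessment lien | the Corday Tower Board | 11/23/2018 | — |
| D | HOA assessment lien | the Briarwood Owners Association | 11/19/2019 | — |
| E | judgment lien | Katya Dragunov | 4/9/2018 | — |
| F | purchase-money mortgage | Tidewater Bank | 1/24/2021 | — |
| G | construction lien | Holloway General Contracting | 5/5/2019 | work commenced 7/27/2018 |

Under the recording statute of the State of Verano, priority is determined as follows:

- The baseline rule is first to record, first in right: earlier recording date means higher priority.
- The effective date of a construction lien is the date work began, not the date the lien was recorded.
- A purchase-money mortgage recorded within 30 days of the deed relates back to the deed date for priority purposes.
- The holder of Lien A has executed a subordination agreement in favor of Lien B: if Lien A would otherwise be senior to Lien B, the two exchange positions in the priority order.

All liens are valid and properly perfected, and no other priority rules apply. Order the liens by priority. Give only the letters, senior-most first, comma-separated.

E, G, C, B, D, A, F

Effective dates after the stated exceptions: F relates back to the deed date 12/29/2020; G relates back to 7/27/2018 (work commenced).
Sorted by effective date: E (4/9/2018), G (7/27/2018), C (11/23/2018), B (3/25/2019), D (11/19/2019), A (4/8/2020), F (12/29/2020).
A is already junior to B, so the subordination agreement changes nothing.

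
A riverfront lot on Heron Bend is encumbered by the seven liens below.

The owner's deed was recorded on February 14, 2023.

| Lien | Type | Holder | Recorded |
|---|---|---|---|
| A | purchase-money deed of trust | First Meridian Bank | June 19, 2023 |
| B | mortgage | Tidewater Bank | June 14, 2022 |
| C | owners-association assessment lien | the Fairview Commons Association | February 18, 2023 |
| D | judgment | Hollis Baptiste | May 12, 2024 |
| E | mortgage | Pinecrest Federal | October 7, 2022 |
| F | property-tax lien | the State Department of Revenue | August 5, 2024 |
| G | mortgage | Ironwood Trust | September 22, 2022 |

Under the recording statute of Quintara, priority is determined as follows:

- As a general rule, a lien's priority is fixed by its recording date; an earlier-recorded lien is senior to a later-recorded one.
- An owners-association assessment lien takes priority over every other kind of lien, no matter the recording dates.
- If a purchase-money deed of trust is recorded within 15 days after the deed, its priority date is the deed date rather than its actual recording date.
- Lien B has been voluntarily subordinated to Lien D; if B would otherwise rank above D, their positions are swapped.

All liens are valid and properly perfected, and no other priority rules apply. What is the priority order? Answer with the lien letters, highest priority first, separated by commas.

Adjusting effective dates: A was recorded 125 days after the deed, outside the 15-day window, so it keeps its recording date.
C, as an owners-association assessment lien, has superpriority and ranks first.
The other liens, earliest effective date first: B (June 14, 2022), G (September 22, 2022), E (October 7, 2022), A (June 19, 2023), D (May 12, 2024), F (August 5, 2024).
B would otherwise be senior to D, so under the subordination agreement B and D exchange positions.

C, D, G, E, A, B, F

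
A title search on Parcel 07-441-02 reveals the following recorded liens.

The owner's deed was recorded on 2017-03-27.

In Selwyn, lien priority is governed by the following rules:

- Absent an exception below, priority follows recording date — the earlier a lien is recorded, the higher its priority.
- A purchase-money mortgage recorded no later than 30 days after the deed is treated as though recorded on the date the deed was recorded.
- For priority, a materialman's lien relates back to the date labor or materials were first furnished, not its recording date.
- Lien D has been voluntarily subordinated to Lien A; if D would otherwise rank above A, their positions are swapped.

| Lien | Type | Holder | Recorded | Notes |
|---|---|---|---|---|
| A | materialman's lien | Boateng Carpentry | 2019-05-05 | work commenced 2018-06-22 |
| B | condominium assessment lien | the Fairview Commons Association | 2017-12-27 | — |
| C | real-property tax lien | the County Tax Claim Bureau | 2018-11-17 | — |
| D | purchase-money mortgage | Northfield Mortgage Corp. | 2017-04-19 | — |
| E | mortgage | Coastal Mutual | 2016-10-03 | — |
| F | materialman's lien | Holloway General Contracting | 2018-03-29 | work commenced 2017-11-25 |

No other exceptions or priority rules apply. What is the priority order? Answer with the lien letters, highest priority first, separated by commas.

E, A, F, B, D, C

Effective dates: A's effective date is 2018-06-22, when work began; D's effective date is the deed date, 2017-03-27; F is treated as recorded 2017-11-25, the work-commencement date.
By effective date, earliest first: E (2016-10-03), D (2017-03-27), F (2017-11-25), B (2017-12-27), A (2018-06-22), C (2018-11-17).
D is senior to A before the subordination, so the two trade places.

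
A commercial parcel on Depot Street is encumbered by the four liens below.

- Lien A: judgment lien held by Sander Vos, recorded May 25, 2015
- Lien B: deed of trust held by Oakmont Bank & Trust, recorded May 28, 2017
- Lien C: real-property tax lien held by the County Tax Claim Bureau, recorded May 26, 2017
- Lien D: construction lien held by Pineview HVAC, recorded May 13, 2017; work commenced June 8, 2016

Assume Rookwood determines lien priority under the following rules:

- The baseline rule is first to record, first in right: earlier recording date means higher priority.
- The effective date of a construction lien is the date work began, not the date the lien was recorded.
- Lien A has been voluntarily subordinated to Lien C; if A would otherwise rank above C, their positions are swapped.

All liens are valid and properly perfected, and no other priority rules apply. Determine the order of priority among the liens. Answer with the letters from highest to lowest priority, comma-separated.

Adjusting effective dates: D is treated as recorded June 8, 2016, the work-commencement date.
Sorted by effective date: A (May 25, 2015), D (June 8, 2016), C (May 26, 2017), B (May 28, 2017).
A is senior to C before the subordination, so the two trade places.

C, D, A, B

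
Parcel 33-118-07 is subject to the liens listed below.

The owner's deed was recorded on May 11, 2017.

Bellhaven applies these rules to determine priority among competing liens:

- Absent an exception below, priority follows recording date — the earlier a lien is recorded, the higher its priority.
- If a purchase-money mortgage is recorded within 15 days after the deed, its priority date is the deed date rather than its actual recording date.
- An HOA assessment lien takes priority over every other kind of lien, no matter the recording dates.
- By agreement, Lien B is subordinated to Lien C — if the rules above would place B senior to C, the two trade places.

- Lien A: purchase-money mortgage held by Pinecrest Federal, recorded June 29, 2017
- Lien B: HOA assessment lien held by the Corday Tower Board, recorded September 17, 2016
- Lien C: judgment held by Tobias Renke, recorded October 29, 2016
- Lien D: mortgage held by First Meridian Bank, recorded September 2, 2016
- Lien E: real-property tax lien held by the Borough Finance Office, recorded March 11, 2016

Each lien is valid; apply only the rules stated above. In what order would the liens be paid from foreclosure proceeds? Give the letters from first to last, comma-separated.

C, E, D, B, A

Adjusting effective dates: A was recorded 49 days after the deed — beyond 15 days — so no relation-back applies.
B, as an HOA assessment lien, has superpriority and ranks first.
The other liens, earliest effective date first: E (March 11, 2016), D (September 2, 2016), C (October 29, 2016), A (June 29, 2017).
B would otherwise be senior to C, so under the subordination agreement B and C exchange positions.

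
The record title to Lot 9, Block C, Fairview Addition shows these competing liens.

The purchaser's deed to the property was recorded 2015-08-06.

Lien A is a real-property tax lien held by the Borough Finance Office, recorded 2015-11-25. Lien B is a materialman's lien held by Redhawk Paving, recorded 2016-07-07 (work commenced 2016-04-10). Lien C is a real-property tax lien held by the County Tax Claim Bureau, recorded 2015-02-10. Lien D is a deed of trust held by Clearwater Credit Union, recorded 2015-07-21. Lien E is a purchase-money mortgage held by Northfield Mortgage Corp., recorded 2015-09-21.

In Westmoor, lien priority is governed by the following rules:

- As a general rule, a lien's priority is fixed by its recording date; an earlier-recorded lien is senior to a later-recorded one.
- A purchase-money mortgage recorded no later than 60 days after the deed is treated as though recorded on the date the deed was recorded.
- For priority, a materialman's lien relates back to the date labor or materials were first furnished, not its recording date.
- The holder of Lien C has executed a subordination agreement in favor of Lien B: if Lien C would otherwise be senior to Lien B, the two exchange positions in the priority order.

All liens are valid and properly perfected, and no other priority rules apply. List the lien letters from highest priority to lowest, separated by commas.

First, effective dates: B is treated as recorded 2016-04-10, the work-commencement date; E's effective date is the deed date, 2015-08-06.
Ordering by effective date: C (2015-02-10), D (2015-07-21), E (2015-08-06), A (2015-11-25), B (2016-04-10).
C would otherwise be senior to B, so under the subordination agreement C and B exchange positions.

B, D, E, A, C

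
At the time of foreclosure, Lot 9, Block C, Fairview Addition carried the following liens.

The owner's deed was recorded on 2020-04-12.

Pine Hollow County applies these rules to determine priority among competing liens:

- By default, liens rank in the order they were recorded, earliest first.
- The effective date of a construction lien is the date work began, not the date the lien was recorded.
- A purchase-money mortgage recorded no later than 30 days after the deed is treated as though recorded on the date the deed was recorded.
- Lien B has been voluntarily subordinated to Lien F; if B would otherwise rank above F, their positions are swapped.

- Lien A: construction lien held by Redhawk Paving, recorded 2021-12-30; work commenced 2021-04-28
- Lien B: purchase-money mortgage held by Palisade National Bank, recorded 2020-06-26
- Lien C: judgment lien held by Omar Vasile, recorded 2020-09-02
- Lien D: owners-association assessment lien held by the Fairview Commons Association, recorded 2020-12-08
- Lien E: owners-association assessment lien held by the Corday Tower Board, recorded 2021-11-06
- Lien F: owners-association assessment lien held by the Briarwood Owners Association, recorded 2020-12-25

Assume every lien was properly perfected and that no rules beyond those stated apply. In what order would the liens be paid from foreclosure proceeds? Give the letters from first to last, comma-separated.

F, C, D, B, A, E

Adjusting effective dates: A is treated as recorded 2021-04-28, the work-commencement date; B was recorded 75 days after the deed — beyond 30 days — so no relation-back applies.
Ordering by effective date: B (2020-06-26), C (2020-09-02), D (2020-12-08), F (2020-12-25), A (2021-04-28), E (2021-11-06).
Because B would otherwise rank above F, the subordination swaps them.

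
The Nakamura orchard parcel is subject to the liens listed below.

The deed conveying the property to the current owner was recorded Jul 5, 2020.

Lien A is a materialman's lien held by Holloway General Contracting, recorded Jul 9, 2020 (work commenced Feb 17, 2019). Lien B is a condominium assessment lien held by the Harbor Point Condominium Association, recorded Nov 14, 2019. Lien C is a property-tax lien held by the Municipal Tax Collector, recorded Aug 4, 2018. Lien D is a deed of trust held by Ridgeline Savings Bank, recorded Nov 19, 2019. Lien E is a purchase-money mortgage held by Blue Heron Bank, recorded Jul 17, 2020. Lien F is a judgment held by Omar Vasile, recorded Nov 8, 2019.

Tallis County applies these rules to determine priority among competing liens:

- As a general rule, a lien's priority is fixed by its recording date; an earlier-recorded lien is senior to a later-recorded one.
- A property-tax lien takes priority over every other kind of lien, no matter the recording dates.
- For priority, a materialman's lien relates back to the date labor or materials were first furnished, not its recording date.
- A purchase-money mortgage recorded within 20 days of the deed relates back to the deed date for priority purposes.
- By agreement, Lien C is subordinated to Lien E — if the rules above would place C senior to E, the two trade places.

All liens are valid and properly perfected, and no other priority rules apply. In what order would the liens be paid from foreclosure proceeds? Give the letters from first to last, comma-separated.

E, A, F, B, D, C

Effective dates: A's effective date is Feb 17, 2019, when work began; E relates back to the deed date Jul 5, 2020.
C is a property-tax lien and takes priority over every other lien.
Remaining liens by effective date: A (Feb 17, 2019), F (Nov 8, 2019), B (Nov 14, 2019), D (Nov 19, 2019), E (Jul 5, 2020).
The subordination applies — C was senior to E — so C and E swap.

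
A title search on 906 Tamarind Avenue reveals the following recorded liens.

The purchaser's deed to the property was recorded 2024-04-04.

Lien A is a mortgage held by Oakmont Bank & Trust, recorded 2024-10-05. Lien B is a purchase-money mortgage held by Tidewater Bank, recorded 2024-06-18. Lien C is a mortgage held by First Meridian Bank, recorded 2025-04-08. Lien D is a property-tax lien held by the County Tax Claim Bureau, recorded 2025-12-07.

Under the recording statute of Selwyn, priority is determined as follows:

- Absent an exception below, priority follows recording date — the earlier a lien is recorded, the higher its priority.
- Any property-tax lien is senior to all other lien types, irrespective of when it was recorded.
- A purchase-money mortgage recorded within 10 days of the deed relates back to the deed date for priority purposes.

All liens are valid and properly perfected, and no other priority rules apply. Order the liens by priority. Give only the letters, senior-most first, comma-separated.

D, B, A, C

Effective dates after the stated exceptions: B was recorded 75 days after the deed, outside the 10-day window, so it keeps its recording date.
As a property-tax lien, D is senior to every other lien.
Among the remaining liens, by effective date: B (2024-06-18), A (2024-10-05), C (2025-04-08).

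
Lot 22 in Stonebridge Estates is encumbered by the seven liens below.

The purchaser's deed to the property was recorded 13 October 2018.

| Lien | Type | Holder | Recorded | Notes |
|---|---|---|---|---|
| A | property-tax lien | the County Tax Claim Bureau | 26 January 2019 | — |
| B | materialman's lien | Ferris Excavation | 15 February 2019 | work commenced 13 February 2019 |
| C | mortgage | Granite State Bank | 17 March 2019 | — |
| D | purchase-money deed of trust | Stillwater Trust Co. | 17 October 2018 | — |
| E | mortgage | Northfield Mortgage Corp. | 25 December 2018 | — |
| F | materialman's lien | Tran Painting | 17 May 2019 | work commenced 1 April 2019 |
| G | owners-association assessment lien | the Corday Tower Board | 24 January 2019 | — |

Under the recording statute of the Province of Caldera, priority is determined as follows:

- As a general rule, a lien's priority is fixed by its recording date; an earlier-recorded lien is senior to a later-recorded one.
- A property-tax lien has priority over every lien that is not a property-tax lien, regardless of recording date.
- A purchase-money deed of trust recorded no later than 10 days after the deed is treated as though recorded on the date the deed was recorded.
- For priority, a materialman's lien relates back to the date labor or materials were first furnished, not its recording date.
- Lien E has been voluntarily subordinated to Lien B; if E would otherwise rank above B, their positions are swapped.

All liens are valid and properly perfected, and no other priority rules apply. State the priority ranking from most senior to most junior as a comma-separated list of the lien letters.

A, D, B, G, E, C, F

Effective dates after the stated exceptions: B is treated as recorded 13 February 2019, the work-commencement date; D's effective date is the deed date, 13 October 2018; F's effective date is 1 April 2019, when work began.
A is a property-tax lien and takes priority over every other lien.
Among the remaining liens, by effective date: D (13 October 2018), E (25 December 2018), G (24 January 2019), B (13 February 2019), C (17 March 2019), F (1 April 2019).
Because E would otherwise rank above B, the subordination swaps them.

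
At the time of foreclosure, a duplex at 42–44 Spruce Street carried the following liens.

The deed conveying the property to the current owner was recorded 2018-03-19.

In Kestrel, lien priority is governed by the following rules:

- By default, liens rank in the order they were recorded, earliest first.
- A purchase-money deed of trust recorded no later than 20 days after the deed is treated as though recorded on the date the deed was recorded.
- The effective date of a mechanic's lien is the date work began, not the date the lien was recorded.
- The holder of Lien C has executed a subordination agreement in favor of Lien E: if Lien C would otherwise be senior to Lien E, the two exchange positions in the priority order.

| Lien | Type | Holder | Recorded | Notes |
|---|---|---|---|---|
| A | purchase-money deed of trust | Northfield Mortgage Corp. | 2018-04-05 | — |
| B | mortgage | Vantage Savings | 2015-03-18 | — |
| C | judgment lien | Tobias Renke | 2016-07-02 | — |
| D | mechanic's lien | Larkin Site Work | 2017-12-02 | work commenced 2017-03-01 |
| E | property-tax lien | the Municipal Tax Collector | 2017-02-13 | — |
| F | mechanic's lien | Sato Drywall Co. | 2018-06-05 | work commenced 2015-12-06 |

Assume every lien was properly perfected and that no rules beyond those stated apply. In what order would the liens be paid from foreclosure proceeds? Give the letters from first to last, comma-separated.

Adjusting effective dates: A's effective date is the deed date, 2018-03-19; D is treated as recorded 2017-03-01, the work-commencement date; F relates back to 2015-12-06 (work commenced).
By effective date, earliest first: B (2015-03-18), F (2015-12-06), C (2016-07-02), E (2017-02-13), D (2017-03-01), A (2018-03-19).
C is senior to E before the subordination, so the two trade places.

B, F, E, C, D, A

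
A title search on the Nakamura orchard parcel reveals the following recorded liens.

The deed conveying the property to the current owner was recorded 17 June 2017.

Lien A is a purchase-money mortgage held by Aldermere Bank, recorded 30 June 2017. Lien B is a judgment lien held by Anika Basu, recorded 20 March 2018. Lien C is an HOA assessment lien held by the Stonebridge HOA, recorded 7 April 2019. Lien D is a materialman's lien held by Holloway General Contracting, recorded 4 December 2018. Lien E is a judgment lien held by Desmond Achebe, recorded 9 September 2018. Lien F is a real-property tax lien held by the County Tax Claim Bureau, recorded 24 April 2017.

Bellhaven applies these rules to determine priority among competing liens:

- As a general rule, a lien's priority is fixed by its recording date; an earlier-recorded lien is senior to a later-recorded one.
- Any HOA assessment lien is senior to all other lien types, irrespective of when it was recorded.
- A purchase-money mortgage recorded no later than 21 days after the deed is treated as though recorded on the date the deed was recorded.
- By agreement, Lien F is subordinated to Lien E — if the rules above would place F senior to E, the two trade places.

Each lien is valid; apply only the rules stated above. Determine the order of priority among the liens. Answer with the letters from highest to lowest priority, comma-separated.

C, E, A, B, F, D

Effective dates after the stated exceptions: A relates back to the deed date 17 June 2017.
C, as an HOA assessment lien, has superpriority and ranks first.
Remaining liens by effective date: F (24 April 2017), A (17 June 2017), B (20 March 2018), E (9 September 2018), D (4 December 2018).
F would otherwise be senior to E, so under the subordination agreement F and E exchange positions.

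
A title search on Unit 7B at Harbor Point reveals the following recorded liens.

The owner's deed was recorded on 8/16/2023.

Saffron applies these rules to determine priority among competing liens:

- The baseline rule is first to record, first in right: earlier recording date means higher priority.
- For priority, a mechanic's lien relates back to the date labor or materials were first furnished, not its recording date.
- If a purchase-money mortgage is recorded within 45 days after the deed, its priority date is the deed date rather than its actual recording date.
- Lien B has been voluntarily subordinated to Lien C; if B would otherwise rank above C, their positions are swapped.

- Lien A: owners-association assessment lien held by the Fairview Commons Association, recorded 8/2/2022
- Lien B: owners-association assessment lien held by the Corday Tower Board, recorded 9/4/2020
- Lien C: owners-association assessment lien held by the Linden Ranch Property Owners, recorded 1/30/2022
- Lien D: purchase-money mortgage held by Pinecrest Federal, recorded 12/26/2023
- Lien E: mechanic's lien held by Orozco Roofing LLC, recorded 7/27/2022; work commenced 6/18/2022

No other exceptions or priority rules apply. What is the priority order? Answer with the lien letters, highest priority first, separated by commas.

Effective dates after the stated exceptions: D was recorded 132 days after the deed — beyond 45 days — so no relation-back applies; E relates back to 6/18/2022 (work commenced).
Sorted by effective date: B (9/4/2020), C (1/30/2022), E (6/18/2022), A (8/2/2022), D (12/26/2023).
Because B would otherwise rank above C, the subordination swaps them.

C, B, E, A, D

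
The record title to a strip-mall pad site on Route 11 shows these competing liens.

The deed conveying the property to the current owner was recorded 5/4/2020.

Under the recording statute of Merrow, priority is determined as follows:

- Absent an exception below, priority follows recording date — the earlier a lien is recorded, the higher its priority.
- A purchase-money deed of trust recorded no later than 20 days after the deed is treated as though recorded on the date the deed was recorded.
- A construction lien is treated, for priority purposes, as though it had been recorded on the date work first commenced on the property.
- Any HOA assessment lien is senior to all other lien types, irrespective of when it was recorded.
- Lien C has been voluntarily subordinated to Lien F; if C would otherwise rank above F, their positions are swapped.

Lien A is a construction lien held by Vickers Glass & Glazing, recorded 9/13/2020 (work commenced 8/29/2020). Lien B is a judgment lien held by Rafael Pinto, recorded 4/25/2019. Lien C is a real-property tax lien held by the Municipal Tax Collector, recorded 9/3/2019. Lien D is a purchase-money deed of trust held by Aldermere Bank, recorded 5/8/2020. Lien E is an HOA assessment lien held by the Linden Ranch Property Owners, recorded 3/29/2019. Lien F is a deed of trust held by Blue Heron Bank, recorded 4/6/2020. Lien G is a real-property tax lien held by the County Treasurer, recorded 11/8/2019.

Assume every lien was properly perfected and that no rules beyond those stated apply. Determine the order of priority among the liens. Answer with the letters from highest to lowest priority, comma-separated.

Adjusting effective dates: A is treated as recorded 8/29/2020, the work-commencement date; D's effective date is the deed date, 5/4/2020.
E is an HOA assessment lien and takes priority over every other lien.
Ordering the rest by effective date: B (4/25/2019), C (9/3/2019), G (11/8/2019), F (4/6/2020), D (5/4/2020), A (8/29/2020).
The subordination applies — C was senior to F — so C and F swap.

E, B, F, G, C, D, A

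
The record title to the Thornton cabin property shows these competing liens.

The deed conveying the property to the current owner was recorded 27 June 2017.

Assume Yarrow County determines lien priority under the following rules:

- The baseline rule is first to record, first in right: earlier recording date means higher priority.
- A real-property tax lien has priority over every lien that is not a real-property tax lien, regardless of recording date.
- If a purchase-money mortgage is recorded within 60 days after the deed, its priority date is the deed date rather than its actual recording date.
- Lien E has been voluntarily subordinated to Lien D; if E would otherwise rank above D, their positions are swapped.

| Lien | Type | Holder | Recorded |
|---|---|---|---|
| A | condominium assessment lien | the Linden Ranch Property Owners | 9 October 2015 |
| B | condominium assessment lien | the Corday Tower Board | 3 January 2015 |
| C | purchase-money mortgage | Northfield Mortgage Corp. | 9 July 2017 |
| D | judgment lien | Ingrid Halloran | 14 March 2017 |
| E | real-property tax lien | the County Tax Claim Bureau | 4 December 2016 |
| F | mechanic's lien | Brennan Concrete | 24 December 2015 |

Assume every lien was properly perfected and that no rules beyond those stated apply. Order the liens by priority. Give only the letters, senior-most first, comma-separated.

Effective dates after the stated exceptions: C relates back to the deed date 27 June 2017.
E is a real-property tax lien, so it outranks all other liens regardless of date.
Among the remaining liens, by effective date: B (3 January 2015), A (9 October 2015), F (24 December 2015), D (14 March 2017), C (27 June 2017).
The subordination applies — E was senior to D — so E and D swap.

D, B, A, F, E, C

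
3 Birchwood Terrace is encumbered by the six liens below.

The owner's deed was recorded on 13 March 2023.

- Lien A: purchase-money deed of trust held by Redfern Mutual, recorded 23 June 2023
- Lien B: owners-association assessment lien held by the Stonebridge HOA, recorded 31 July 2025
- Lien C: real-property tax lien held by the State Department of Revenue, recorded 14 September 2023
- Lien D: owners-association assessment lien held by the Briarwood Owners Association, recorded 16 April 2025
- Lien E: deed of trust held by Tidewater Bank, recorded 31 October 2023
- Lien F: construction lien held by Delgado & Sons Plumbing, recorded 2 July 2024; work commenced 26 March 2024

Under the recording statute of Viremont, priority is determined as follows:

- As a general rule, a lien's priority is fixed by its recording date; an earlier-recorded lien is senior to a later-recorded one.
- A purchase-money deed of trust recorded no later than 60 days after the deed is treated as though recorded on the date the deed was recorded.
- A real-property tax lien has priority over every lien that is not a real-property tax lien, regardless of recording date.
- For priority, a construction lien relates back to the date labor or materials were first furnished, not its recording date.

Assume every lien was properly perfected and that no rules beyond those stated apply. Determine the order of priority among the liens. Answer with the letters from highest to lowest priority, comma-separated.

C, A, E, F, D, B

Effective dates after the stated exceptions: A was recorded 102 days after the deed — beyond 60 days — so no relation-back applies; F relates back to 26 March 2024 (work commenced).
C, as a real-property tax lien, has superpriority and ranks first.
Ordering the rest by effective date: A (23 June 2023), E (31 October 2023), F (26 March 2024), D (16 April 2025), B (31 July 2025).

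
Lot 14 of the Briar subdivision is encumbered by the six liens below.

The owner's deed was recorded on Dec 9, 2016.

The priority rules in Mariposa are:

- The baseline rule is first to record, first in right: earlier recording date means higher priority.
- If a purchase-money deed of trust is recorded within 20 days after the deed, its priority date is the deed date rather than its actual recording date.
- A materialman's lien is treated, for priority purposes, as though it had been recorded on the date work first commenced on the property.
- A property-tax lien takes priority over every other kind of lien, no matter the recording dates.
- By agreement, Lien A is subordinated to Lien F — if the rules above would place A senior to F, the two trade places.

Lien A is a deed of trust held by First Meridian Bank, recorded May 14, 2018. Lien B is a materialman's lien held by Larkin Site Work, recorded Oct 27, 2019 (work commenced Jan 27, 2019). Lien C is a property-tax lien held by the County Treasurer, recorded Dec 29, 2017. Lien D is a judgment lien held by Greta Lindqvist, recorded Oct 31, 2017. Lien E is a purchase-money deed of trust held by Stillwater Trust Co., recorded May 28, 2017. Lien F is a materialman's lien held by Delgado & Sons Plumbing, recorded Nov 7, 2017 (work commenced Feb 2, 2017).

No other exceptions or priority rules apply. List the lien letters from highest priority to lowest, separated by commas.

Adjusting effective dates: B relates back to Jan 27, 2019 (work commenced); E missed the 20-day window (170 days after the deed), so its recording date stands; F's effective date is Feb 2, 2017, when work began.
C, as a property-tax lien, has superpriority and ranks first.
Among the remaining liens, by effective date: F (Feb 2, 2017), E (May 28, 2017), D (Oct 31, 2017), A (May 14, 2018), B (Jan 27, 2019).
A already ranks below F; the subordination has no effect.

C, F, E, D, A, B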